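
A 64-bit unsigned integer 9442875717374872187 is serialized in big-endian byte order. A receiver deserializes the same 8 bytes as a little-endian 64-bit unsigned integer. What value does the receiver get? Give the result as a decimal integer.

9442875717374872187 in 64-bit hexadecimal is 0x830BD56F384A8A7B.
Stored big-endian, the bytes at ascending addresses are 83 0B D5 6F 38 4A 8A 7B.
Read back as little-endian, the first byte is least significant, giving 0x7B8A4A386FD50B83.
0x7B8A4A386FD50B83 = 8902009219706063747.

8902009219706063747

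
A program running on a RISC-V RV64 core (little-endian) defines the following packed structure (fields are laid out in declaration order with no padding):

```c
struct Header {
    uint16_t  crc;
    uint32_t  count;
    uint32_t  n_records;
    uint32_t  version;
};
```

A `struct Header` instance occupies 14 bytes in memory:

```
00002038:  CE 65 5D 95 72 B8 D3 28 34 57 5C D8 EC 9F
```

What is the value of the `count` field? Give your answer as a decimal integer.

3094517085

`count` follows `crc` (2 bytes), so it starts at byte offset 2 and occupies 4 bytes.
Bytes at offsets 2..5: 5D 95 72 B8.
Little-endian stores the least-significant byte at the lowest address.
Reassemble most-significant byte first: B8 72 95 5D → 0xB872955D.
0xB872955D = 3094517085.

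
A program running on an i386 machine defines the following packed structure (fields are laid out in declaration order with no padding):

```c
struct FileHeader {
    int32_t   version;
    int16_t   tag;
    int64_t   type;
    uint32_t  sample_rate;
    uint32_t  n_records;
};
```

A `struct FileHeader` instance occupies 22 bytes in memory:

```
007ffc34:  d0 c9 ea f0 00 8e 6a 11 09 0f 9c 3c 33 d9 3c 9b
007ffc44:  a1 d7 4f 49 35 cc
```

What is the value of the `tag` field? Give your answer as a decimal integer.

`tag` follows `version` (4 bytes), so it starts at byte offset 4 and occupies 2 bytes.
Bytes at offsets 4..5: 00 8E.
Little-endian: lowest address holds the least-significant byte.
Reassemble most-significant byte first: 8E 00 → 0x8E00.
Top bit is set, so as a signed 16-bit value this is 0x8E00 − 2^16 = -29184.

-29184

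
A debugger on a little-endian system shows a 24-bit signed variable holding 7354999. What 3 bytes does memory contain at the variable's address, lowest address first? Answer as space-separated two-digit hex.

7354999 in hexadecimal, padded to 24 bits, is 0x703A77.
Split into bytes (most-significant first): 70 3A 77.
In little-endian order the low byte comes first in memory.
So at ascending addresses the bytes are 77 3A 70.

77 3A 70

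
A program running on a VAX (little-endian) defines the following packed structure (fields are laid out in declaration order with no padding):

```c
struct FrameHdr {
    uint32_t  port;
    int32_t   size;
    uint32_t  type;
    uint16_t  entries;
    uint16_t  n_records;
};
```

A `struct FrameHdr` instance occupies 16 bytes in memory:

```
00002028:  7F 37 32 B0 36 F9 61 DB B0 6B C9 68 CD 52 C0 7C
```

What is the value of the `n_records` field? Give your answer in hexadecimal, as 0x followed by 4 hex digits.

0x7CC0

`n_records` follows `port` (4 B), `size` (4 B), `type` (4 B), `entries` (2 B), so it starts at offset 4 + 4 + 4 + 2 = 14 and occupies 2 bytes.
Bytes at offsets 14..15: C0 7C.
Little-endian stores the least-significant byte at the lowest address.
Reassemble most-significant byte first: 7C C0 → 0x7CC0.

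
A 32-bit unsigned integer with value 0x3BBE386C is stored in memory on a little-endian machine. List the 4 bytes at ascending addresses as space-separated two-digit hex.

Split into bytes (most-significant first): 3B BE 38 6C.
Little-endian stores the least-significant byte at the lowest address.
So at ascending addresses the bytes are 6C 38 BE 3B.

6C 38 BE 3B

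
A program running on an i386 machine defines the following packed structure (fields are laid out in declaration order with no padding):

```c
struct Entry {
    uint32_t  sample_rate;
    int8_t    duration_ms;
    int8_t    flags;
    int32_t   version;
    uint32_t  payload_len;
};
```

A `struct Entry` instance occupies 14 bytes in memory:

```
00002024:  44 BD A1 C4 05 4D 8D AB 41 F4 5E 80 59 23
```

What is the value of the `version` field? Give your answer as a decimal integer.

-197022835

`version` follows `sample_rate` (4 B), `duration_ms` (1 B), `flags` (1 B), so it starts at offset 4 + 1 + 1 = 6 and occupies 4 bytes.
Bytes at offsets 6..9: 8D AB 41 F4.
Little-endian stores the least-significant byte at the lowest address.
Reassemble most-significant byte first: F4 41 AB 8D → 0xF441AB8D.
Top bit is set, so as a signed 32-bit value this is 0xF441AB8D − 2^32 = -197022835.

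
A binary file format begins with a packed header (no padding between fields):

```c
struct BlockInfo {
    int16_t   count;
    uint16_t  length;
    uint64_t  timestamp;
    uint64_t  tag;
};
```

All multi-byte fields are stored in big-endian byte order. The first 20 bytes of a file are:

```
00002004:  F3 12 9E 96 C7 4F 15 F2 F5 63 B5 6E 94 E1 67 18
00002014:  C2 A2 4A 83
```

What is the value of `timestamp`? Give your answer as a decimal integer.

`timestamp` follows `count` (2 B), `length` (2 B), so it starts at offset 2 + 2 = 4 and occupies 8 bytes.
Bytes at offsets 4..11: C7 4F 15 F2 F5 63 B5 6E.
Big-endian stores the most-significant byte at the lowest address.
The bytes are already most-significant first: 0xC74F15F2F563B56E.
0xC74F15F2F563B56E = 14361721869951022446.

14361721869951022446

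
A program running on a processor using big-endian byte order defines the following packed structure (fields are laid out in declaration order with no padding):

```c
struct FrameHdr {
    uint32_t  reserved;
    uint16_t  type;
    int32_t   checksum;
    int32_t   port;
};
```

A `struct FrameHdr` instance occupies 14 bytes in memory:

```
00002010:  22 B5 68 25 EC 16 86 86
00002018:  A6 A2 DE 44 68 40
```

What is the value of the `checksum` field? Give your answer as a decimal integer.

`checksum` follows `reserved` (4 B), `type` (2 B), so it starts at offset 4 + 2 = 6 and occupies 4 bytes.
Bytes at offsets 6..9: 86 86 A6 A2.
In big-endian order the high byte comes first in memory.
The bytes are already most-significant first: 0x8686A6A2.
Top bit is set, so as a signed 32-bit value this is 0x8686A6A2 − 2^32 = -2037995870.

-2037995870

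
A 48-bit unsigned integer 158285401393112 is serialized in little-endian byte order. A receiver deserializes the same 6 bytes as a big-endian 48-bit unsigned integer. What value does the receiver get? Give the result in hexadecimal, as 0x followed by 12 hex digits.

158285401393112 in 48-bit hexadecimal is 0x8FF5B11F87D8.
Stored little-endian, the bytes at ascending addresses are D8 87 1F B1 F5 8F.
Read back as big-endian, the last byte is least significant, giving 0xD8871FB1F58F.

0xD8871FB1F58F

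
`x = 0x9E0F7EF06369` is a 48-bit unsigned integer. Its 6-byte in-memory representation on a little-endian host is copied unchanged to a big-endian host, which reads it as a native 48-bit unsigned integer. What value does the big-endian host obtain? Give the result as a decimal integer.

115877957472158

Stored little-endian, the bytes at ascending addresses are 69 63 F0 7E 0F 9E.
Read back as big-endian, the last byte is least significant, giving 0x6963F07E0F9E.
0x6963F07E0F9E = 115877957472158.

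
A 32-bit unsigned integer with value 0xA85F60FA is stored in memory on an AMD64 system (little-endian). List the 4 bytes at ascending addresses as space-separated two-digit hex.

Split into bytes (most-significant first): A8 5F 60 FA.
Little-endian: lowest address holds the least-significant byte.
So at ascending addresses the bytes are FA 60 5F A8.

FA 60 5F A8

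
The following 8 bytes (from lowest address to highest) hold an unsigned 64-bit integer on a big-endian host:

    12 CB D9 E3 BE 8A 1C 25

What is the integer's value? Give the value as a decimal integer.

Big-endian: lowest address holds the most-significant byte.
The bytes are already most-significant first: 0x12CBD9E3BE8A1C25.
0x12CBD9E3BE8A1C25 = 1354415685132491813.

1354415685132491813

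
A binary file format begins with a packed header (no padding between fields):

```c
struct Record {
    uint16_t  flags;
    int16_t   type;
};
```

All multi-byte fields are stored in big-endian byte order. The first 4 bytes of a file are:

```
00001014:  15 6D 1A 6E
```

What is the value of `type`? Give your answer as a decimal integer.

6766

`type` follows `flags` (2 bytes), so it starts at byte offset 2 and occupies 2 bytes.
Bytes at offsets 2..3: 1A 6E.
Big-endian: lowest address holds the most-significant byte.
The bytes are already most-significant first: 0x1A6E.
0x1A6E = 6766.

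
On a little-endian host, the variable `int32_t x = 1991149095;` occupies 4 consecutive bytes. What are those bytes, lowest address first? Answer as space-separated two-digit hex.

1991149095 in hexadecimal, padded to 32 bits, is 0x76AE8627.
Split into bytes (most-significant first): 76 AE 86 27.
In little-endian order the low byte comes first in memory.
So at ascending addresses the bytes are 27 86 AE 76.

27 86 AE 76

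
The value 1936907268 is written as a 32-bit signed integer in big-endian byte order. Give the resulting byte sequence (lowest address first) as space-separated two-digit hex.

73 72 DC 04

1936907268 in hexadecimal, padded to 32 bits, is 0x7372DC04.
Split into bytes (most-significant first): 73 72 DC 04.
Big-endian: lowest address holds the most-significant byte.
So the memory order matches the most-significant-first order: 73 72 DC 04.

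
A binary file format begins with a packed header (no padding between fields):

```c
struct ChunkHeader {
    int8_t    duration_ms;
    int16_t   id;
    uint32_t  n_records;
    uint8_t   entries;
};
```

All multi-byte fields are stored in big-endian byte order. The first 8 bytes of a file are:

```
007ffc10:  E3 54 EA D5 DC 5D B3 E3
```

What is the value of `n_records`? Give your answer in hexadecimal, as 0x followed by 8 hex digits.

`n_records` follows `duration_ms` (1 B), `id` (2 B), so it starts at offset 1 + 2 = 3 and occupies 4 bytes.
Bytes at offsets 3..6: D5 DC 5D B3.
In big-endian order the high byte comes first in memory.
The bytes are already most-significant first: 0xD5DC5DB3.

0xD5DC5DB3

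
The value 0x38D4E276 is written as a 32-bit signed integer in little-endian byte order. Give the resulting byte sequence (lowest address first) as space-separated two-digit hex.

Split into bytes (most-significant first): 38 D4 E2 76.
In little-endian order the low byte comes first in memory.
So at ascending addresses the bytes are 76 E2 D4 38.

76 E2 D4 38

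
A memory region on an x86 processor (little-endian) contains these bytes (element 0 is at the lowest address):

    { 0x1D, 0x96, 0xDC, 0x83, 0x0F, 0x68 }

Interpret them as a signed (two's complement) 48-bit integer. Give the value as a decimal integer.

114415846069789

Little-endian: lowest address holds the least-significant byte.
Reassemble most-significant byte first: 68 0F 83 DC 96 1D → 0x680F83DC961D.
0x680F83DC961D = 114415846069789.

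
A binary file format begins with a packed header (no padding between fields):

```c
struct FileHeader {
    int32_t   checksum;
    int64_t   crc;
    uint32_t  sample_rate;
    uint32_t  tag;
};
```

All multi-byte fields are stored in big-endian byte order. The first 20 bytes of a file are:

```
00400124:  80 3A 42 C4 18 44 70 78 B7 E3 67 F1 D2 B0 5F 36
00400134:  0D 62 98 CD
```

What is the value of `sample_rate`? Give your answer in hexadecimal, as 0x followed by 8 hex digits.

0xD2B05F36

`sample_rate` follows `checksum` (4 B), `crc` (8 B), so it starts at offset 4 + 8 = 12 and occupies 4 bytes.
Bytes at offsets 12..15: D2 B0 5F 36.
Big-endian: lowest address holds the most-significant byte.
The bytes are already most-significant first: 0xD2B05F36.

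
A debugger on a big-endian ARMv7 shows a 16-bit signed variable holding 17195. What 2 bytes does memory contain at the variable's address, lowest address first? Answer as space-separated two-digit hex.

17195 in hexadecimal, padded to 16 bits, is 0x432B.
Split into bytes (most-significant first): 43 2B.
Big-endian: lowest address holds the most-significant byte.
So the memory order matches the most-significant-first order: 43 2B.

43 2B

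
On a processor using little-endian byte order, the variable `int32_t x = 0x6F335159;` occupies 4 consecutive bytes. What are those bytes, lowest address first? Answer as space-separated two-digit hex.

Split into bytes (most-significant first): 6F 33 51 59.
Little-endian stores the least-significant byte at the lowest address.
So at ascending addresses the bytes are 59 51 33 6F.

59 51 33 6F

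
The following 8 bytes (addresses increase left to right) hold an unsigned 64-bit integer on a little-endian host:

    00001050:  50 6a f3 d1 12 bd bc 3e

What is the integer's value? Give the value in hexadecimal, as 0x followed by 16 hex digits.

0x3EBCBD12D1F36A50

Little-endian: lowest address holds the least-significant byte.
Reassemble most-significant byte first: 3E BC BD 12 D1 F3 6A 50 → 0x3EBCBD12D1F36A50.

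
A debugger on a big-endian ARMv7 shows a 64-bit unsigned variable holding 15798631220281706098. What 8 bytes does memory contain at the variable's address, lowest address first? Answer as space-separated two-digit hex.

DB 40 03 63 DE 49 86 72

15798631220281706098 in hexadecimal, padded to 64 bits, is 0xDB400363DE498672.
Split into bytes (most-significant first): DB 40 03 63 DE 49 86 72.
Big-endian stores the most-significant byte at the lowest address.
So the memory order matches the most-significant-first order: DB 40 03 63 DE 49 86 72.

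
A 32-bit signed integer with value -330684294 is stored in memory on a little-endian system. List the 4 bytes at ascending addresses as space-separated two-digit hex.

7A 28 4A EC

Two's complement of -330684294 in 32 bits: 330684294 = 0x13B5D786; invert → 0xEC4A2879; add 1 → 0xEC4A287A.
Split into bytes (most-significant first): EC 4A 28 7A.
Little-endian stores the least-significant byte at the lowest address.
So at ascending addresses the bytes are 7A 28 4A EC.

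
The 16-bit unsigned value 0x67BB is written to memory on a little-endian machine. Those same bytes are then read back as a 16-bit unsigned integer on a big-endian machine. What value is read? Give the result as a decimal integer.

47975

Stored little-endian, the bytes at ascending addresses are BB 67.
Read back as big-endian, the last byte is least significant, giving 0xBB67.
0xBB67 = 47975.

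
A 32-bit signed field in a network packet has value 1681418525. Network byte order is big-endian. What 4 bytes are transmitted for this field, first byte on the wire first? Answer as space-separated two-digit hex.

64 38 69 1D

1681418525 in hexadecimal, padded to 32 bits, is 0x6438691D.
Split into bytes (most-significant first): 64 38 69 1D.
Big-endian stores the most-significant byte at the lowest address.
So the memory order matches the most-significant-first order: 64 38 69 1D.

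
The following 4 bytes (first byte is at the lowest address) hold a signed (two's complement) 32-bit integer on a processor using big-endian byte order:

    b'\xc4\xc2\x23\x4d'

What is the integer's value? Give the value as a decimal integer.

In big-endian order the high byte comes first in memory.
The bytes are already most-significant first: 0xC4C2234D.
Top bit is set, so as a signed 32-bit value this is 0xC4C2234D − 2^32 = -993909939.

-993909939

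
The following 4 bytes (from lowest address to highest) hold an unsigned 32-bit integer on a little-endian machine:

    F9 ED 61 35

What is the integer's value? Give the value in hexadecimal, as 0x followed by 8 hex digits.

In little-endian order the low byte comes first in memory.
Reassemble most-significant byte first: 35 61 ED F9 → 0x3561EDF9.

0x3561EDF9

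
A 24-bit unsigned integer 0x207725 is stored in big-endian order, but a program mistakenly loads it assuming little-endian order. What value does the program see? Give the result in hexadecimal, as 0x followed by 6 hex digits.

Stored big-endian, the bytes at ascending addresses are 20 77 25.
Read back as little-endian, the first byte is least significant, giving 0x257720.

0x257720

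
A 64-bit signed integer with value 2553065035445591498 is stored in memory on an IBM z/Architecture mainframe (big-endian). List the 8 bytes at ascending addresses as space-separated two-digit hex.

2553065035445591498 in hexadecimal, padded to 64 bits, is 0x236E4F1F7E345DCA.
Split into bytes (most-significant first): 23 6E 4F 1F 7E 34 5D CA.
Big-endian: lowest address holds the most-significant byte.
So the memory order matches the most-significant-first order: 23 6E 4F 1F 7E 34 5D CA.

23 6E 4F 1F 7E 34 5D CA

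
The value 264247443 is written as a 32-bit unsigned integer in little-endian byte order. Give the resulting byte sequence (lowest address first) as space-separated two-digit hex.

264247443 in hexadecimal, padded to 32 bits, is 0x0FC01893.
Split into bytes (most-significant first): 0F C0 18 93.
Little-endian: lowest address holds the least-significant byte.
So at ascending addresses the bytes are 93 18 C0 0F.

93 18 C0 0F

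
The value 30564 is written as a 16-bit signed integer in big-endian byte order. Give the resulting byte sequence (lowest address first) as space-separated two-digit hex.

77 64

30564 in hexadecimal, padded to 16 bits, is 0x7764.
Split into bytes (most-significant first): 77 64.
Big-endian stores the most-significant byte at the lowest address.
So the memory order matches the most-significant-first order: 77 64.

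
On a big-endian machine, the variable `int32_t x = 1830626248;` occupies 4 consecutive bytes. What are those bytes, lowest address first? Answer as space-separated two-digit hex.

1830626248 in hexadecimal, padded to 32 bits, is 0x6D1D23C8.
Split into bytes (most-significant first): 6D 1D 23 C8.
Big-endian stores the most-significant byte at the lowest address.
So the memory order matches the most-significant-first order: 6D 1D 23 C8.

6D 1D 23 C8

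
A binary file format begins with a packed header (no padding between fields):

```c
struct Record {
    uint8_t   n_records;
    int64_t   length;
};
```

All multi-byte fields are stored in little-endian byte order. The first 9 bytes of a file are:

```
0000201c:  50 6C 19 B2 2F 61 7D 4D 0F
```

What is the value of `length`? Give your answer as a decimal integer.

`length` follows `n_records` (1 byte), so it starts at byte offset 1 and occupies 8 bytes.
Bytes at offsets 1..8: 6C 19 B2 2F 61 7D 4D 0F.
Little-endian stores the least-significant byte at the lowest address.
Reassemble most-significant byte first: 0F 4D 7D 61 2F B2 19 6C → 0x0F4D7D612FB2196C.
0x0F4D7D612FB2196C = 1102675340141140332.

1102675340141140332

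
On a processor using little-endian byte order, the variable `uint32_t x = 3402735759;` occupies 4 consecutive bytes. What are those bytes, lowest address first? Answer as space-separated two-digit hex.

3402735759 in hexadecimal, padded to 32 bits, is 0xCAD1A08F.
Split into bytes (most-significant first): CA D1 A0 8F.
Little-endian stores the least-significant byte at the lowest address.
So at ascending addresses the bytes are 8F A0 D1 CA.

8F A0 D1 CA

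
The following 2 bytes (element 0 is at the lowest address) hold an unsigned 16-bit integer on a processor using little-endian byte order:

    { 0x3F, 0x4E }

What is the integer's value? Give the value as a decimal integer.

Little-endian stores the least-significant byte at the lowest address.
Reassemble most-significant byte first: 4E 3F → 0x4E3F.
0x4E3F = 20031.

20031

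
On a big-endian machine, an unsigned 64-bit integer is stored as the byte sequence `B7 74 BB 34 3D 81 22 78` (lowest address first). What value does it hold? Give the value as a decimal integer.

In big-endian order the high byte comes first in memory.
The bytes are already most-significant first: 0xB774BB343D812278.
0xB774BB343D812278 = 13219396639283815032.

13219396639283815032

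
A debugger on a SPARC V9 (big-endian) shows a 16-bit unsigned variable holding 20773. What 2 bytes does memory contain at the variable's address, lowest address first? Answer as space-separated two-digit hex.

20773 in hexadecimal, padded to 16 bits, is 0x5125.
Split into bytes (most-significant first): 51 25.
Big-endian stores the most-significant byte at the lowest address.
So the memory order matches the most-significant-first order: 51 25.

51 25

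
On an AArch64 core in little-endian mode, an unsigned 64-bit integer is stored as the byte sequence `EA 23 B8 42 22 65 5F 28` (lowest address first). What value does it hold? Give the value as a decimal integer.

Little-endian: lowest address holds the least-significant byte.
Reassemble most-significant byte first: 28 5F 65 22 42 B8 23 EA → 0x285F652242B823EA.
0x285F652242B823EA = 2909155082127287274.

2909155082127287274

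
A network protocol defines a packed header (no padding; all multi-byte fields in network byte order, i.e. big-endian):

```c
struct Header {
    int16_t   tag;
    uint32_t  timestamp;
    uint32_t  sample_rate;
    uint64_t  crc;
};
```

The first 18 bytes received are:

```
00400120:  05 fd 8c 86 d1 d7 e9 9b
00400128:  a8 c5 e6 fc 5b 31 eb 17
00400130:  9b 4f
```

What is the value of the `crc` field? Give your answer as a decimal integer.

16644278592810228559

`crc` follows `tag` (2 B), `timestamp` (4 B), `sample_rate` (4 B), so it starts at offset 2 + 4 + 4 = 10 and occupies 8 bytes.
Bytes at offsets 10..17: E6 FC 5B 31 EB 17 9B 4F.
Big-endian stores the most-significant byte at the lowest address.
The bytes are already most-significant first: 0xE6FC5B31EB179B4F.
0xE6FC5B31EB179B4F = 16644278592810228559.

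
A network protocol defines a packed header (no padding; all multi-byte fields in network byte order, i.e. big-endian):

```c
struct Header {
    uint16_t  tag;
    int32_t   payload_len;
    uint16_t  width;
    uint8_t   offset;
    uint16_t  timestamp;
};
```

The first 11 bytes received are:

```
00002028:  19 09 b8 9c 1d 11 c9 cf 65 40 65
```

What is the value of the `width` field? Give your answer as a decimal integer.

51663

`width` follows `tag` (2 B), `payload_len` (4 B), so it starts at offset 2 + 4 = 6 and occupies 2 bytes.
Bytes at offsets 6..7: C9 CF.
Big-endian stores the most-significant byte at the lowest address.
The bytes are already most-significant first: 0xC9CF.
0xC9CF = 51663.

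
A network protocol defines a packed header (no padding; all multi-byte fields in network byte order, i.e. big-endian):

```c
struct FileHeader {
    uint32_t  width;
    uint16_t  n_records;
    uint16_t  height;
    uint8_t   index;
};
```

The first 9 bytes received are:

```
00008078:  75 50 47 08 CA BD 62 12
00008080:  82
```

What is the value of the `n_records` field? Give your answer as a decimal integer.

`n_records` follows `width` (4 bytes), so it starts at byte offset 4 and occupies 2 bytes.
Bytes at offsets 4..5: CA BD.
Big-endian: lowest address holds the most-significant byte.
The bytes are already most-significant first: 0xCABD.
0xCABD = 51901.

51901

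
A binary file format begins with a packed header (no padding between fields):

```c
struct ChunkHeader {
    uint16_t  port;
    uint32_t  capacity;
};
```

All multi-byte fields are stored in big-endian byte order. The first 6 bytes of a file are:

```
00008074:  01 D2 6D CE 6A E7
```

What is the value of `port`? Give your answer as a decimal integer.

466

`port` is the first field, at byte offset 0, occupying 2 bytes.
Bytes at offsets 0..1: 01 D2.
Big-endian: lowest address holds the most-significant byte.
The bytes are already most-significant first: 0x01D2.
0x01D2 = 466.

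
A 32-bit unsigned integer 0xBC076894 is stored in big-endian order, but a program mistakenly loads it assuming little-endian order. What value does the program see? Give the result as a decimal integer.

Stored big-endian, the bytes at ascending addresses are BC 07 68 94.
Read back as little-endian, the first byte is least significant, giving 0x946807BC.
0x946807BC = 2489845692.

2489845692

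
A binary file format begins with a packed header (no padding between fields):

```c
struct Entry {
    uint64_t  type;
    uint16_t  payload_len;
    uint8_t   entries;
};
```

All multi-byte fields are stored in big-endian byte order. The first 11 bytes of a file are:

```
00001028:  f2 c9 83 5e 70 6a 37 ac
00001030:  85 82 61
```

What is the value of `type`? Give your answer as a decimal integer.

17494658669133576108

`type` is the first field, at byte offset 0, occupying 8 bytes.
Bytes at offsets 0..7: F2 C9 83 5E 70 6A 37 AC.
Big-endian: lowest address holds the most-significant byte.
The bytes are already most-significant first: 0xF2C9835E706A37AC.
0xF2C9835E706A37AC = 17494658669133576108.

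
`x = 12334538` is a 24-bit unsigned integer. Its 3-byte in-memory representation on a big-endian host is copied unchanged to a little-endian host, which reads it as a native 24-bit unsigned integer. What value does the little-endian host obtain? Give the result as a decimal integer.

12334538 in 24-bit hexadecimal is 0xBC35CA.
Stored big-endian, the bytes at ascending addresses are BC 35 CA.
Read back as little-endian, the first byte is least significant, giving 0xCA35BC.
0xCA35BC = 13252028.

13252028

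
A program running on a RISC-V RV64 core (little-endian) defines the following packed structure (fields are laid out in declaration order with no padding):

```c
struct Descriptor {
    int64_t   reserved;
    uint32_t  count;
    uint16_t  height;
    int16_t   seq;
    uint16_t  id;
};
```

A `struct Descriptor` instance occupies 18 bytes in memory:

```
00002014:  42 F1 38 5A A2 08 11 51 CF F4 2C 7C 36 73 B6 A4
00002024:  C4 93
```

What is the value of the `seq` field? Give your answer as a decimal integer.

-23370

`seq` follows `reserved` (8 B), `count` (4 B), `height` (2 B), so it starts at offset 8 + 4 + 2 = 14 and occupies 2 bytes.
Bytes at offsets 14..15: B6 A4.
Little-endian: lowest address holds the least-significant byte.
Reassemble most-significant byte first: A4 B6 → 0xA4B6.
Top bit is set, so as a signed 16-bit value this is 0xA4B6 − 2^16 = -23370.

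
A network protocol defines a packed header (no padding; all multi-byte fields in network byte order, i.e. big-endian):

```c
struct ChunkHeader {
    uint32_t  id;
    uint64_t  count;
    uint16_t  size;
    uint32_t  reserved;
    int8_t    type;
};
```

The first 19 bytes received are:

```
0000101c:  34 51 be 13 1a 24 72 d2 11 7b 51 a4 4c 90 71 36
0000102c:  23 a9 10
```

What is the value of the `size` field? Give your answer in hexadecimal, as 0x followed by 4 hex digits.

0x4C90

`size` follows `id` (4 B), `count` (8 B), so it starts at offset 4 + 8 = 12 and occupies 2 bytes.
Bytes at offsets 12..13: 4C 90.
Big-endian stores the most-significant byte at the lowest address.
The bytes are already most-significant first: 0x4C90.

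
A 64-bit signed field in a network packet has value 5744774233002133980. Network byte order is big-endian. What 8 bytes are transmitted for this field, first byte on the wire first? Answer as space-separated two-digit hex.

5744774233002133980 in hexadecimal, padded to 64 bits, is 0x4FB989BA50E8C9DC.
Split into bytes (most-significant first): 4F B9 89 BA 50 E8 C9 DC.
Big-endian stores the most-significant byte at the lowest address.
So the memory order matches the most-significant-first order: 4F B9 89 BA 50 E8 C9 DC.

4F B9 89 BA 50 E8 C9 DC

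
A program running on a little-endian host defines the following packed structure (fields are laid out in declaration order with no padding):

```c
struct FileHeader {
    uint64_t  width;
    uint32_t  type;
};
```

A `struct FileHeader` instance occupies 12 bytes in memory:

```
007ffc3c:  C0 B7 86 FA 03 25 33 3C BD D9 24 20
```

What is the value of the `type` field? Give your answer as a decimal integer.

539285949

`type` follows `width` (8 bytes), so it starts at byte offset 8 and occupies 4 bytes.
Bytes at offsets 8..11: BD D9 24 20.
In little-endian order the low byte comes first in memory.
Reassemble most-significant byte first: 20 24 D9 BD → 0x2024D9BD.
0x2024D9BD = 539285949.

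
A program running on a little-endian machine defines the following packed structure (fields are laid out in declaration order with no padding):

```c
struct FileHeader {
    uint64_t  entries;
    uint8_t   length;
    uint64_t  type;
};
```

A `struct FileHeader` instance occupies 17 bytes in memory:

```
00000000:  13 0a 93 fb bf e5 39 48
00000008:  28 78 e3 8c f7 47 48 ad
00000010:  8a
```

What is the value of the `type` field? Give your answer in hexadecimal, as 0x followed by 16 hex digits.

0x8AAD4847F78CE378

`type` follows `entries` (8 B), `length` (1 B), so it starts at offset 8 + 1 = 9 and occupies 8 bytes.
Bytes at offsets 9..16: 78 E3 8C F7 47 48 AD 8A.
Little-endian: lowest address holds the least-significant byte.
Reassemble most-significant byte first: 8A AD 48 47 F7 8C E3 78 → 0x8AAD4847F78CE378.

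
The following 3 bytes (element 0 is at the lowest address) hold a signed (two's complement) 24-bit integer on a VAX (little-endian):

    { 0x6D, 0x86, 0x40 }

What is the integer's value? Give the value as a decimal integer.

4228717

Little-endian: lowest address holds the least-significant byte.
Reassemble most-significant byte first: 40 86 6D → 0x40866D.
0x40866D = 4228717.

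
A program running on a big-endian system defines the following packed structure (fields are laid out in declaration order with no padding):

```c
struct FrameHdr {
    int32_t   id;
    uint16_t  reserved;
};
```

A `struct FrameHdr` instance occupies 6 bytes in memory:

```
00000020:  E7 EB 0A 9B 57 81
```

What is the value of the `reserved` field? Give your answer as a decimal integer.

`reserved` follows `id` (4 bytes), so it starts at byte offset 4 and occupies 2 bytes.
Bytes at offsets 4..5: 57 81.
In big-endian order the high byte comes first in memory.
The bytes are already most-significant first: 0x5781.
0x5781 = 22401.

22401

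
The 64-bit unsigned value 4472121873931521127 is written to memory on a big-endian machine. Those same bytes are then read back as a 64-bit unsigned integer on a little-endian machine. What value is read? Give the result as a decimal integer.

7443589709460869182

4472121873931521127 in 64-bit hexadecimal is 0x3E102B2667F14C67.
Stored big-endian, the bytes at ascending addresses are 3E 10 2B 26 67 F1 4C 67.
Read back as little-endian, the first byte is least significant, giving 0x674CF167262B103E.
0x674CF167262B103E = 7443589709460869182.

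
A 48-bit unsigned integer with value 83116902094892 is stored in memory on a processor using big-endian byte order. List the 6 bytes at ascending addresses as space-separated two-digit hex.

83116902094892 in hexadecimal, padded to 48 bits, is 0x4B98296C982C.
Split into bytes (most-significant first): 4B 98 29 6C 98 2C.
In big-endian order the high byte comes first in memory.
So the memory order matches the most-significant-first order: 4B 98 29 6C 98 2C.

4B 98 29 6C 98 2C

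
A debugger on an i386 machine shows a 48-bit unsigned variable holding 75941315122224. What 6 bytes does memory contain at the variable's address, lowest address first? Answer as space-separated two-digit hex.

75941315122224 in hexadecimal, padded to 48 bits, is 0x4511771C9430.
Split into bytes (most-significant first): 45 11 77 1C 94 30.
Little-endian: lowest address holds the least-significant byte.
So at ascending addresses the bytes are 30 94 1C 77 11 45.

30 94 1C 77 11 45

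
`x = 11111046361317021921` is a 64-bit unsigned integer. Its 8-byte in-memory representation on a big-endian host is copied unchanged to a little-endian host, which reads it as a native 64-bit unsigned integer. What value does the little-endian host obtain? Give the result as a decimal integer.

16255798903433933466

11111046361317021921 in 64-bit hexadecimal is 0x9A325DCBF93298E1.
Stored big-endian, the bytes at ascending addresses are 9A 32 5D CB F9 32 98 E1.
Read back as little-endian, the first byte is least significant, giving 0xE19832F9CB5D329A.
0xE19832F9CB5D329A = 16255798903433933466.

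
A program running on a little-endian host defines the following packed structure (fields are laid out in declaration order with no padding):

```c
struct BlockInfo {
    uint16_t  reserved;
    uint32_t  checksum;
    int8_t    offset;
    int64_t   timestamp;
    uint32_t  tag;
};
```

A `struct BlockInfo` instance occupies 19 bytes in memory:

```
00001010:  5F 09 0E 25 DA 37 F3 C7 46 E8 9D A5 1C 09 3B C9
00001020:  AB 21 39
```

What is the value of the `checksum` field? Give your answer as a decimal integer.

`checksum` follows `reserved` (2 bytes), so it starts at byte offset 2 and occupies 4 bytes.
Bytes at offsets 2..5: 0E 25 DA 37.
Little-endian: lowest address holds the least-significant byte.
Reassemble most-significant byte first: 37 DA 25 0E → 0x37DA250E.
0x37DA250E = 937043214.

937043214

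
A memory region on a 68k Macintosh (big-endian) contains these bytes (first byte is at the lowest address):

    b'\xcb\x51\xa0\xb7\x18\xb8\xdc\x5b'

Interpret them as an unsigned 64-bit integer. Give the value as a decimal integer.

14650667771067161691

Big-endian: lowest address holds the most-significant byte.
The bytes are already most-significant first: 0xCB51A0B718B8DC5B.
0xCB51A0B718B8DC5B = 14650667771067161691.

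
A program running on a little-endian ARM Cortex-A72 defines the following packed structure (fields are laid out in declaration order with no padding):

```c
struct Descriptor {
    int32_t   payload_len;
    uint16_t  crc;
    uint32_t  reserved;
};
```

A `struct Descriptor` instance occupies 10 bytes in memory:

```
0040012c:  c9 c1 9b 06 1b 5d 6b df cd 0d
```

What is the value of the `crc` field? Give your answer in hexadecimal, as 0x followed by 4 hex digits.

`crc` follows `payload_len` (4 bytes), so it starts at byte offset 4 and occupies 2 bytes.
Bytes at offsets 4..5: 1B 5D.
Little-endian: lowest address holds the least-significant byte.
Reassemble most-significant byte first: 5D 1B → 0x5D1B.

0x5D1B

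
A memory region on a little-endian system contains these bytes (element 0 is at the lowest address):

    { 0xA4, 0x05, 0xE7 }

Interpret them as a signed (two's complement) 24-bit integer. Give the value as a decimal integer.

Little-endian stores the least-significant byte at the lowest address.
Reassemble most-significant byte first: E7 05 A4 → 0xE705A4.
Top bit is set, so as a signed 24-bit value this is 0xE705A4 − 2^24 = -1636956.

-1636956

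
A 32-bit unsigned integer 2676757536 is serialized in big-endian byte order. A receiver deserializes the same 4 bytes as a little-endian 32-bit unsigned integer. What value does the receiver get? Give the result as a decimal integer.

538217631

2676757536 in 32-bit hexadecimal is 0x9F8C1420.
Stored big-endian, the bytes at ascending addresses are 9F 8C 14 20.
Read back as little-endian, the first byte is least significant, giving 0x20148C9F.
0x20148C9F = 538217631.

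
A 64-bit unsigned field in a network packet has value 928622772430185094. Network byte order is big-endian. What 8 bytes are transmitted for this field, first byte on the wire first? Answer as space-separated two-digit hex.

928622772430185094 in hexadecimal, padded to 64 bits, is 0x0CE3217DD10A2286.
Split into bytes (most-significant first): 0C E3 21 7D D1 0A 22 86.
Big-endian: lowest address holds the most-significant byte.
So the memory order matches the most-significant-first order: 0C E3 21 7D D1 0A 22 86.

0C E3 21 7D D1 0A 22 86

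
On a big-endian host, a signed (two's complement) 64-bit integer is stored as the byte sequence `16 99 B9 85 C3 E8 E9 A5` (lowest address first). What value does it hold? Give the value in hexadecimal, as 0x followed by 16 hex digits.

In big-endian order the high byte comes first in memory.
The bytes are already most-significant first: 0x1699B985C3E8E9A5.

0x1699B985C3E8E9A5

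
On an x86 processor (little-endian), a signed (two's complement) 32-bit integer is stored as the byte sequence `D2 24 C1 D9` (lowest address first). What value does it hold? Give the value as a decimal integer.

-641653550

In little-endian order the low byte comes first in memory.
Reassemble most-significant byte first: D9 C1 24 D2 → 0xD9C124D2.
Top bit is set, so as a signed 32-bit value this is 0xD9C124D2 − 2^32 = -641653550.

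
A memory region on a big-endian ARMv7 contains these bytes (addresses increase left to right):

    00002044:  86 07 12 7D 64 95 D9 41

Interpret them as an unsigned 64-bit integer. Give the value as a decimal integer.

9657708255687072065

In big-endian order the high byte comes first in memory.
The bytes are already most-significant first: 0x8607127D6495D941.
0x8607127D6495D941 = 9657708255687072065.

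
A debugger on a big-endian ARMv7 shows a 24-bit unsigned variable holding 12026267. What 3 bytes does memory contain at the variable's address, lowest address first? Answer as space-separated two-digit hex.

B7 81 9B

12026267 in hexadecimal, padded to 24 bits, is 0xB7819B.
Split into bytes (most-significant first): B7 81 9B.
Big-endian: lowest address holds the most-significant byte.
So the memory order matches the most-significant-first order: B7 81 9B.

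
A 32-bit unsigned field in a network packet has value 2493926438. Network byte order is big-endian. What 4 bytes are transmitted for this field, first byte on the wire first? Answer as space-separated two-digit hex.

2493926438 in hexadecimal, padded to 32 bits, is 0x94A64C26.
Split into bytes (most-significant first): 94 A6 4C 26.
In big-endian order the high byte comes first in memory.
So the memory order matches the most-significant-first order: 94 A6 4C 26.

94 A6 4C 26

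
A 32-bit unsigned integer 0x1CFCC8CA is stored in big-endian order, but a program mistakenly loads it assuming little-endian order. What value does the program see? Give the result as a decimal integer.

Stored big-endian, the bytes at ascending addresses are 1C FC C8 CA.
Read back as little-endian, the first byte is least significant, giving 0xCAC8FC1C.
0xCAC8FC1C = 3402169372.

3402169372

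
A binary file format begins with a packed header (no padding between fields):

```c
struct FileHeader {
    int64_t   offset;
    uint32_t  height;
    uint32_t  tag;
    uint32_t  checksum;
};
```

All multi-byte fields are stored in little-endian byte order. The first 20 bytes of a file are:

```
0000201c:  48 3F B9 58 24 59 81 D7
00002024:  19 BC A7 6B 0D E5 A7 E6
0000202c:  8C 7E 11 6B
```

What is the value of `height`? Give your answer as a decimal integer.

`height` follows `offset` (8 bytes), so it starts at byte offset 8 and occupies 4 bytes.
Bytes at offsets 8..11: 19 BC A7 6B.
Little-endian: lowest address holds the least-significant byte.
Reassemble most-significant byte first: 6B A7 BC 19 → 0x6BA7BC19.
0x6BA7BC19 = 1806154777.

1806154777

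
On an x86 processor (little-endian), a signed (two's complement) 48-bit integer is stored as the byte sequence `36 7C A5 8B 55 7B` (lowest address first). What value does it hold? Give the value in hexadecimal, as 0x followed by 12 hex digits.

0x7B558BA57C36

Little-endian: lowest address holds the least-significant byte.
Reassemble most-significant byte first: 7B 55 8B A5 7C 36 → 0x7B558BA57C36.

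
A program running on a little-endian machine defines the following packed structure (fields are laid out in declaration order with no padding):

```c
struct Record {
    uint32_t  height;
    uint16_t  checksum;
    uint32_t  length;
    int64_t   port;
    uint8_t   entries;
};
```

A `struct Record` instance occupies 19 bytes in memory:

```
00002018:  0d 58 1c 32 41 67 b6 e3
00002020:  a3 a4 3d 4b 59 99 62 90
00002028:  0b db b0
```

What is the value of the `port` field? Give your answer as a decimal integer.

`port` follows `height` (4 B), `checksum` (2 B), `length` (4 B), so it starts at offset 4 + 2 + 4 = 10 and occupies 8 bytes.
Bytes at offsets 10..17: 3D 4B 59 99 62 90 0B DB.
Little-endian: lowest address holds the least-significant byte.
Reassemble most-significant byte first: DB 0B 90 62 99 59 4B 3D → 0xDB0B906299594B3D.
Top bit is set, so as a signed 64-bit value this is 0xDB0B906299594B3D − 2^64 = -2662876001505555651.

-2662876001505555651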